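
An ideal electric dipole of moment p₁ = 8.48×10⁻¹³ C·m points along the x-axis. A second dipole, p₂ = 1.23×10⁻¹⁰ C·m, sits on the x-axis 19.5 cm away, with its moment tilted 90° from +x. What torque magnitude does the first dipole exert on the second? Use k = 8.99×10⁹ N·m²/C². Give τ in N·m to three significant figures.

The second dipole sits on the axis of the first, so the field there is axial: E₁ = 2kp₁/r³ along +x.
E₁ = 2(8.99×10⁹)(8.48×10⁻¹³)/(0.195)³ = 2.056 N/C.
Torque on the second dipole: τ = p₂ E₁ sinθ.
τ = (1.23×10⁻¹⁰)(2.056)·sin90° = 2.529×10⁻¹⁰ N·m.

τ ≈ 2.53×10⁻¹⁰ N·m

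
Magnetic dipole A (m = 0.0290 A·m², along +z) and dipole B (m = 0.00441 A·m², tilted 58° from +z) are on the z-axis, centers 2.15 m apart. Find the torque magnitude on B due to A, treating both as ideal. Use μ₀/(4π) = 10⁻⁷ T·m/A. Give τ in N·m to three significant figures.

Dipole B is on the axis of dipole A, so B₁ there is axial: B₁ = (μ₀/4π)·2m₁/r³ along +z.
B₁ = 2(10⁻⁷)(0.0290)/(2.15)³ = 5.836×10⁻¹⁰ T.
τ = m₂ B₁ sinθ.
τ = (0.00441)(5.836×10⁻¹⁰)·sin58° = 2.183×10⁻¹² N·m.

τ ≈ 2.18×10⁻¹² N·m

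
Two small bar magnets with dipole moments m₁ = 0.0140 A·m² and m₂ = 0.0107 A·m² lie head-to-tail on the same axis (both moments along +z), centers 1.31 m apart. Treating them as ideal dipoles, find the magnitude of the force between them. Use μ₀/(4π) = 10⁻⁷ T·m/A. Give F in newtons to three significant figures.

On-axis B of dipole 1: B = (μ₀/4π)·2m₁/r³. Force on dipole 2: F = m₂·dB/dr.
dB/dr = −(μ₀/4π)·6m₁/r⁴, so |F| = (μ₀/4π)·6m₁m₂/r⁴.
F = 6(10⁻⁷)(0.0140)(0.0107)/(1.31)⁴ = 3.052×10⁻¹¹ N.

F ≈ 3.05×10⁻¹¹ N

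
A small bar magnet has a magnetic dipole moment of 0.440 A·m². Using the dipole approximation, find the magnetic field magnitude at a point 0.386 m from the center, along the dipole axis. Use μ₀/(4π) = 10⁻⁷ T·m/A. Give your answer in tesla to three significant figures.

On axis B = (μ₀/4π)·2m/r³.
B = 2·(10⁻⁷)·(0.440) / (0.386)³ = 1.530×10⁻⁶ T.

B ≈ 1.53×10⁻⁶ T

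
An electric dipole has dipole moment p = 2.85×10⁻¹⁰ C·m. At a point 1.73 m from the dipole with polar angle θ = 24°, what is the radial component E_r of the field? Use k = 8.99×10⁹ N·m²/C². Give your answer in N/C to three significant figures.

For a dipole, E_r = (2kp cosθ)/r³.
kp/r³ = (8.99×10⁹)(2.85×10⁻¹⁰)/(1.73)³ = 0.4948 N/C.
E_r = 2·0.4948·cos24° = 0.9041 N/C.

E_r ≈ 0.904 N/C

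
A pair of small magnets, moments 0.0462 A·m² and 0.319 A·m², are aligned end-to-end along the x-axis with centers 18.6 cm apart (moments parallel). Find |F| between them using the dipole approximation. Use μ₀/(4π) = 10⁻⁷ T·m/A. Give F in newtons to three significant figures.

F ≈ 7.39×10⁻⁶ N

On-axis B of dipole 1: B = (μ₀/4π)·2m₁/r³. Force on dipole 2: F = m₂·dB/dr.
dB/dr = −(μ₀/4π)·6m₁/r⁴, so |F| = (μ₀/4π)·6m₁m₂/r⁴.
F = 6(10⁻⁷)(0.0462)(0.319)/(0.186)⁴ = 7.388×10⁻⁶ N.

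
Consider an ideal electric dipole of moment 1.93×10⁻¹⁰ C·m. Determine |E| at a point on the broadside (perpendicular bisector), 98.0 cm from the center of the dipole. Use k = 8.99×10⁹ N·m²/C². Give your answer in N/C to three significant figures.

E ≈ 1.84 N/C

On the perpendicular bisector E = kp/r³ (half the axial value at the same distance).
E = (8.99×10⁹)(1.93×10⁻¹⁰) / (0.980)³ = 1.843 N/C.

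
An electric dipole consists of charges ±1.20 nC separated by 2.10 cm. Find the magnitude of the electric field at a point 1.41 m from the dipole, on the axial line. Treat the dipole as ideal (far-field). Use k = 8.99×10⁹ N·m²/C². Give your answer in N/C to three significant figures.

Dipole moment p = qd = (1.20×10⁻⁹ C)(0.0210 m) = 2.52×10⁻¹¹ C·m.
On the dipole axis E = 2kp/r³.
E = 2·(8.99×10⁹)(2.52×10⁻¹¹) / (1.41)³ = 0.1616 N/C.

E ≈ 0.162 N/C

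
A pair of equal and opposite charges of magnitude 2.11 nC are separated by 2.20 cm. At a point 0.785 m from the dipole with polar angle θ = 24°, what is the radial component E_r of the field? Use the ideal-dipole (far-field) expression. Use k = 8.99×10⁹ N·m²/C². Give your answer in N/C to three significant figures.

E_r ≈ 1.58 N/C

Dipole moment p = qd = (2.11×10⁻⁹ C)(0.0220 m) = 4.642×10⁻¹¹ C·m.
For a dipole, E_r = (2kp cosθ)/r³.
kp/r³ = (8.99×10⁹)(4.642×10⁻¹¹)/(0.785)³ = 0.8627 N/C.
E_r = 2·0.8627·cos24° = 1.576 N/C.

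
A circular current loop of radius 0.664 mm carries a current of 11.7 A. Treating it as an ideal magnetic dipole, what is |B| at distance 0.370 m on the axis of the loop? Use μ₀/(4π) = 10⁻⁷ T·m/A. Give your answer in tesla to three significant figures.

B ≈ 6.40×10⁻¹¹ T

Magnetic moment m = IA = Iπa² = (11.7)·π·(6.64×10⁻⁴)² = 1.621×10⁻⁵ A·m².
On axis B = (μ₀/4π)·2m/r³.
B = 2·(10⁻⁷)·(1.621×10⁻⁵) / (0.370)³ = 6.400×10⁻¹¹ T.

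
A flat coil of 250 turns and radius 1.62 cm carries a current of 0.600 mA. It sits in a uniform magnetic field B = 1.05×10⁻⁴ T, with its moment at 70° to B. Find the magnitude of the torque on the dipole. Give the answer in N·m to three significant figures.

τ ≈ 1.22×10⁻⁸ N·m

m = NIA = NIπa² = 250·(6.00×10⁻⁴)·π·(0.0162)² = 1.237×10⁻⁴ A·m².
Torque on a magnetic dipole: τ = mB sinθ.
τ = (1.237×10⁻⁴)(1.05×10⁻⁴)·sin70° = 1.221×10⁻⁸ N·m.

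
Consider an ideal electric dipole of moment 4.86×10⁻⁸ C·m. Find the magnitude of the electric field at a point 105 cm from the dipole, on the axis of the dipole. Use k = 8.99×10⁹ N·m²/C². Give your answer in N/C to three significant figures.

On the dipole axis E = 2kp/r³.
E = 2·(8.99×10⁹)(4.86×10⁻⁸) / (1.05)³ = 754.8 N/C.

E ≈ 755 N/C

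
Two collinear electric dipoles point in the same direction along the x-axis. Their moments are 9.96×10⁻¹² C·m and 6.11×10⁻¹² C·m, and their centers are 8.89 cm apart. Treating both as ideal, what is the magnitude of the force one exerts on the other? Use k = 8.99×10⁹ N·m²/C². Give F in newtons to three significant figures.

F ≈ 5.26×10⁻⁸ N

On-axis field of dipole 1 at distance r: E = 2kp₁/r³. Force on dipole 2 is F = p₂·dE/dr (gradient along axis).
dE/dr = −6kp₁/r⁴, so |F| = 6kp₁p₂/r⁴ (attractive for aligned moments).
F = 6(8.99×10⁹)(9.96×10⁻¹²)(6.11×10⁻¹²)/(0.0889)⁴ = 5.255×10⁻⁸ N.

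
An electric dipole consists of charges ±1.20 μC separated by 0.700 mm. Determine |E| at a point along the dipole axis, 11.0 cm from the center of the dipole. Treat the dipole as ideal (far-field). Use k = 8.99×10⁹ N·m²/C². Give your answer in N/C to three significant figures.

Dipole moment p = qd = (1.20×10⁻⁶ C)(7.00×10⁻⁴ m) = 8.40×10⁻¹⁰ C·m.
On the dipole axis E = 2kp/r³.
E = 2·(8.99×10⁹)(8.40×10⁻¹⁰) / (0.110)³ = 1.135×10⁴ N/C.

E ≈ 1.13×10⁴ N/C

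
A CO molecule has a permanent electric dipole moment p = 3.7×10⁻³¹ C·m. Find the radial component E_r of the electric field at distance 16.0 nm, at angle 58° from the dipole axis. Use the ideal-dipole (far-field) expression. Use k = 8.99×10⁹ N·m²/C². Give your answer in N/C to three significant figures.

E_r ≈ 861 N/C

For a dipole, E_r = (2kp cosθ)/r³.
kp/r³ = (8.99×10⁹)(3.70×10⁻³¹)/(1.60×10⁻⁸)³ = 812.1 N/C.
E_r = 2·812.1·cos58° = 860.7 N/C.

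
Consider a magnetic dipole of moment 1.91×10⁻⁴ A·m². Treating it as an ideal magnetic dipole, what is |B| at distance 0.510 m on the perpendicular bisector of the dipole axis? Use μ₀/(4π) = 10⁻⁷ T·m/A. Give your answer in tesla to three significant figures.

B ≈ 1.44×10⁻¹⁰ T

In the equatorial plane B = (μ₀/4π)·m/r³ (half the axial value).
B = (10⁻⁷)·(1.91×10⁻⁴) / (0.510)³ = 1.440×10⁻¹⁰ T.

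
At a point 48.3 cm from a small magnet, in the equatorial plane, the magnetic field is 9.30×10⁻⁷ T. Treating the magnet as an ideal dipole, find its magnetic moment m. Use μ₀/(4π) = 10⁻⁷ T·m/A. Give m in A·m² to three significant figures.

m ≈ 1.05 A·m²

In the equatorial plane B = (μ₀/4π)·m/r³, so m = Br³·4π/(μ₀).
m = (9.30×10⁻⁷)·(0.483)³ / (10⁻⁷) = 1.048 A·m².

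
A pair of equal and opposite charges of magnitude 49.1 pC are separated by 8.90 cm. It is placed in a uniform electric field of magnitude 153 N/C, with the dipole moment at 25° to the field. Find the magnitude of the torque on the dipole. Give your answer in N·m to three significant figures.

Dipole moment p = qd = (4.91×10⁻¹¹ C)(0.0890 m) = 4.37×10⁻¹² C·m.
Torque on an electric dipole: τ = pE sinθ.
τ = (4.37×10⁻¹²)(153)·sin25° = 2.826×10⁻¹⁰ N·m.

τ ≈ 2.83×10⁻¹⁰ N·m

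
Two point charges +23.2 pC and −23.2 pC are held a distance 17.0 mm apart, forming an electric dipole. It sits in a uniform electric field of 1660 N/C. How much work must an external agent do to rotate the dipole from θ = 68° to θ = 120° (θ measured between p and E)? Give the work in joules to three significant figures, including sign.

Dipole moment p = qd = (2.32×10⁻¹¹ C)(0.0170 m) = 3.944×10⁻¹³ C·m.
W_ext = ΔU = U(θ₂) − U(θ₁) = −pE cosθ₂ − (−pE cosθ₁) = pE(cosθ₁ − cosθ₂).
W = (3.944×10⁻¹³)(1660)·(cos68° − cos120°) = (6.547×10⁻¹⁰)·(+0.8746) = 5.726×10⁻¹⁰ J.

W ≈ 5.73×10⁻¹⁰ J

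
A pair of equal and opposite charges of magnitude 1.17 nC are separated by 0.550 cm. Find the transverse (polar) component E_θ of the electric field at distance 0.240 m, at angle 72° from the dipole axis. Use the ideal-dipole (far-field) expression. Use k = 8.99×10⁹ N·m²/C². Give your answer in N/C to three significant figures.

E_θ ≈ 3.98 N/C

Dipole moment p = qd = (1.17×10⁻⁹ C)(0.00550 m) = 6.435×10⁻¹² C·m.
For a dipole, E_θ = (kp sinθ)/r³.
kp/r³ = (8.99×10⁹)(6.435×10⁻¹²)/(0.240)³ = 4.185 N/C.
E_θ = 4.185·sin72° = 3.980 N/C.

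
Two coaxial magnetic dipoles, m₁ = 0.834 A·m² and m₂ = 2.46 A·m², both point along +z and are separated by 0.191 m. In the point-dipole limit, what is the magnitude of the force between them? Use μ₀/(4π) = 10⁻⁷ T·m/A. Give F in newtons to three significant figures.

F ≈ 9.25×10⁻⁴ N

On-axis B of dipole 1: B = (μ₀/4π)·2m₁/r³. Force on dipole 2: F = m₂·dB/dr.
dB/dr = −(μ₀/4π)·6m₁/r⁴, so |F| = (μ₀/4π)·6m₁m₂/r⁴.
F = 6(10⁻⁷)(0.834)(2.46)/(0.191)⁴ = 9.250×10⁻⁴ N.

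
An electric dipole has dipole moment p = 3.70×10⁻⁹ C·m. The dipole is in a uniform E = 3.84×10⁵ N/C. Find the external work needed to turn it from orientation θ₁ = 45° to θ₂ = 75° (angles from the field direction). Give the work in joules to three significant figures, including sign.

W_ext = ΔU = U(θ₂) − U(θ₁) = −pE cosθ₂ − (−pE cosθ₁) = pE(cosθ₁ − cosθ₂).
W = (3.70×10⁻⁹)(3.84×10⁵)·(cos45° − cos75°) = (0.001421)·(+0.4483) = 6.369×10⁻⁴ J.

W ≈ 6.37×10⁻⁴ J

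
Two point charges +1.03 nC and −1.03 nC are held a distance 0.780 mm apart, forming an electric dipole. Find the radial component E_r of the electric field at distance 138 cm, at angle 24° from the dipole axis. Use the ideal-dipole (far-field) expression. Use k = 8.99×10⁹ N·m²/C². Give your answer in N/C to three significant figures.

Dipole moment p = qd = (1.03×10⁻⁹ C)(7.80×10⁻⁴ m) = 8.034×10⁻¹³ C·m.
For a dipole, E_r = (2kp cosθ)/r³.
kp/r³ = (8.99×10⁹)(8.034×10⁻¹³)/(1.38)³ = 0.002748 N/C.
E_r = 2·0.002748·cos24° = 0.005021 N/C.

E_r ≈ 0.00502 N/C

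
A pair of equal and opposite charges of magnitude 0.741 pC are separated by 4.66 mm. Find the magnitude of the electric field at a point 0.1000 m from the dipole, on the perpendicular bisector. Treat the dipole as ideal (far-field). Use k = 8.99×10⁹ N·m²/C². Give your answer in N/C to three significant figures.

Dipole moment p = qd = (7.41×10⁻¹³ C)(0.00466 m) = 3.453×10⁻¹⁵ C·m.
In the equatorial plane E = kp/r³.
E = (8.99×10⁹)(3.453×10⁻¹⁵) / (0.100)³ = 0.03104 N/C.

E ≈ 0.0310 N/C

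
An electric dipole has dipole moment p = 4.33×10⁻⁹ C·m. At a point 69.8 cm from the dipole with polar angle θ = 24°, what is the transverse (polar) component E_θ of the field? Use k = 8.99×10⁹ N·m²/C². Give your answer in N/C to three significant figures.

For a dipole, E_θ = (kp sinθ)/r³.
kp/r³ = (8.99×10⁹)(4.33×10⁻⁹)/(0.698)³ = 114.5 N/C.
E_θ = 114.5·sin24° = 46.56 N/C.

E_θ ≈ 46.6 N/C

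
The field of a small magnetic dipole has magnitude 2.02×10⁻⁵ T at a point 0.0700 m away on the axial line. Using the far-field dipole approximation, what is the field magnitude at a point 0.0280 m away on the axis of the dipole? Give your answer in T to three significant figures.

B ≈ 3.16×10⁻⁴ T

Dipole fields scale as 1/r³ in the far field; the geometry is the same at both points.
B₂ = B₁ · (r₁/r₂)³ = 2.02×10⁻⁵ · (0.0700/0.0280)³.
(r₁/r₂)³ = (2.5)³ = 15.62.
B₂ ≈ 3.156×10⁻⁴ T.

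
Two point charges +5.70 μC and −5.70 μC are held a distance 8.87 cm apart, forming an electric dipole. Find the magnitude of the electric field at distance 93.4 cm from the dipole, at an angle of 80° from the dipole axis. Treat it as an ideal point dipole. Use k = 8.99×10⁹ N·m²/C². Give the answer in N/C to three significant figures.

Dipole moment p = qd = (5.70×10⁻⁶ C)(0.0887 m) = 5.056×10⁻⁷ C·m.
At angle θ the dipole field magnitude is E = (kp/r³)·√(1 + 3cos²θ).
kp/r³ = (8.99×10⁹)(5.056×10⁻⁷) / (0.934)³ = 5579 N/C.
√(1 + 3cos²80°) = √(1 + 3·0.0302) = √1.0905 ≈ 1.0443.
E ≈ 5579 × 1.044 = 5825 N/C.

E ≈ 5830 N/C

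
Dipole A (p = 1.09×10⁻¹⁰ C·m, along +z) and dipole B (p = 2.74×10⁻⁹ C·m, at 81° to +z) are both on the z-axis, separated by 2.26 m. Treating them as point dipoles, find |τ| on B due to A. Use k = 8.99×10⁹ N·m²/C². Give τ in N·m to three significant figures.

τ ≈ 4.59×10⁻¹⁰ N·m

The second dipole sits on the axis of the first, so the field there is axial: E₁ = 2kp₁/r³ along +z.
E₁ = 2(8.99×10⁹)(1.09×10⁻¹⁰)/(2.26)³ = 0.1698 N/C.
Torque on the second dipole: τ = p₂ E₁ sinθ.
τ = (2.74×10⁻⁹)(0.1698)·sin81° = 4.595×10⁻¹⁰ N·m.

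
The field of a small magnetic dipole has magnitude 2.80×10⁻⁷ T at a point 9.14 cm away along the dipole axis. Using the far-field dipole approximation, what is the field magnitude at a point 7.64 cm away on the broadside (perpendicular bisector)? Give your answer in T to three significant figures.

Dipole fields scale as 1/r³ in the far field.
The axial field is twice the equatorial field at the same r, so the geometry factor is 1/2.
B₂ = B₁ · (1/2) · (r₁/r₂)³ = 2.80×10⁻⁷ · 0.5 · (9.14/7.64)³.
(r₁/r₂)³ = (1.196)³ = 1.712.
B₂ ≈ 2.397×10⁻⁷ T.

B ≈ 2.40×10⁻⁷ T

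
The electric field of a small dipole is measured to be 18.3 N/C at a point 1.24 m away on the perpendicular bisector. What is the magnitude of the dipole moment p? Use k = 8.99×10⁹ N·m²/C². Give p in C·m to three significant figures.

p ≈ 3.88×10⁻⁹ C·m

In the equatorial plane E = kp/r³, so p = Er³/(k).
p = (18.3)·(1.24)³ / (8.99×10⁹) = 3.881×10⁻⁹ C·m.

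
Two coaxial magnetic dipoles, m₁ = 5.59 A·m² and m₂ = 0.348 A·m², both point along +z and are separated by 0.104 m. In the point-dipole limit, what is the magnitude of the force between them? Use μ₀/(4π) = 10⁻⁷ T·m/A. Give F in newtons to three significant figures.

On-axis B of dipole 1: B = (μ₀/4π)·2m₁/r³. Force on dipole 2: F = m₂·dB/dr.
dB/dr = −(μ₀/4π)·6m₁/r⁴, so |F| = (μ₀/4π)·6m₁m₂/r⁴.
F = 6(10⁻⁷)(5.59)(0.348)/(0.104)⁴ = 0.009977 N.

F ≈ 0.00998 N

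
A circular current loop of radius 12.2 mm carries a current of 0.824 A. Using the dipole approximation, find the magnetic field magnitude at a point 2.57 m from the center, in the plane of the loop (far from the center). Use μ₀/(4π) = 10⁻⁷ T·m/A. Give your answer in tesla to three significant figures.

Magnetic moment m = IA = Iπa² = (0.824)·π·(0.0122)² = 3.853×10⁻⁴ A·m².
In the equatorial plane B = (μ₀/4π)·m/r³ (half the axial value).
B = (10⁻⁷)·(3.853×10⁻⁴) / (2.57)³ = 2.270×10⁻¹² T.

B ≈ 2.27×10⁻¹² T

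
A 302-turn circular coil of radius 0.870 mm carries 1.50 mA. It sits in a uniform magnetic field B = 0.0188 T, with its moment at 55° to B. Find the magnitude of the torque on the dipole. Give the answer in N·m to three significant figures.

τ ≈ 1.66×10⁻⁸ N·m

m = NIA = NIπa² = 302·(0.00150)·π·(8.70×10⁻⁴)² = 1.077×10⁻⁶ A·m².
Torque on a magnetic dipole: τ = mB sinθ.
τ = (1.077×10⁻⁶)(0.0188)·sin55° = 1.659×10⁻⁸ N·m.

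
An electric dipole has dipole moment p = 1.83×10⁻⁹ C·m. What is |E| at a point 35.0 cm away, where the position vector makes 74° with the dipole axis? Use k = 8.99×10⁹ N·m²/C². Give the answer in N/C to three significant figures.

E ≈ 425 N/C

At angle θ the dipole field magnitude is E = (kp/r³)·√(1 + 3cos²θ).
kp/r³ = (8.99×10⁹)(1.83×10⁻⁹) / (0.350)³ = 383.7 N/C.
√(1 + 3cos²74°) = √(1 + 3·0.0760) = √1.2279 ≈ 1.1081.
E ≈ 383.7 × 1.108 = 425.2 N/C.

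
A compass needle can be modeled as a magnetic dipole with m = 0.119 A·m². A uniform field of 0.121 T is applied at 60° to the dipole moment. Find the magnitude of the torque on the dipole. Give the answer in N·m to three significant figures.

Torque on a magnetic dipole: τ = mB sinθ.
τ = (0.119)(0.121)·sin60° = 0.01247 N·m.

τ ≈ 0.0125 N·m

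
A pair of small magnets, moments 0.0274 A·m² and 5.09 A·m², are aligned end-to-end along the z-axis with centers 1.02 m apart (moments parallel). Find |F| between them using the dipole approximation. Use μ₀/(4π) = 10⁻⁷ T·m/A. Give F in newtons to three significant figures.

F ≈ 7.73×10⁻⁸ N

On-axis B of dipole 1: B = (μ₀/4π)·2m₁/r³. Force on dipole 2: F = m₂·dB/dr.
dB/dr = −(μ₀/4π)·6m₁/r⁴, so |F| = (μ₀/4π)·6m₁m₂/r⁴.
F = 6(10⁻⁷)(0.0274)(5.09)/(1.02)⁴ = 7.731×10⁻⁸ N.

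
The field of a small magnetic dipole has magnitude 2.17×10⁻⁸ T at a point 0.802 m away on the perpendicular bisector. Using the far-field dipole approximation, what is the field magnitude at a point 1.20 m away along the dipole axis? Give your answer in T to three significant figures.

Dipole fields scale as 1/r³ in the far field.
The axial field is twice the equatorial field at the same r, so the geometry factor is 2/1.
B₂ = B₁ · (2/1) · (r₁/r₂)³ = 2.17×10⁻⁸ · 2 · (0.802/1.20)³.
(r₁/r₂)³ = (0.6683)³ = 0.2985.
B₂ ≈ 1.296×10⁻⁸ T.

B ≈ 1.30×10⁻⁸ T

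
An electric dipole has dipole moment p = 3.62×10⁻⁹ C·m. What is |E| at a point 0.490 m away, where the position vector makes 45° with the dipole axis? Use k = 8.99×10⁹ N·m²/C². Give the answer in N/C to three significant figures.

At angle θ the dipole field magnitude is E = (kp/r³)·√(1 + 3cos²θ).
kp/r³ = (8.99×10⁹)(3.62×10⁻⁹) / (0.490)³ = 276.6 N/C.
√(1 + 3cos²45°) = √(1 + 3·0.5000) = √2.5000 ≈ 1.5811.
E ≈ 276.6 × 1.581 = 437.4 N/C.

E ≈ 437 N/C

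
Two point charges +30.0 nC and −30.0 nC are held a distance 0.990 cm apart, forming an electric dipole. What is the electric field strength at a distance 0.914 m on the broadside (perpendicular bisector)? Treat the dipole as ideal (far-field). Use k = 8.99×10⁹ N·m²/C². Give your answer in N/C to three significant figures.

E ≈ 3.50 N/C

Dipole moment p = qd = (3.00×10⁻⁸ C)(0.00990 m) = 2.97×10⁻¹⁰ C·m.
On the perpendicular bisector E = kp/r³ (half the axial value at the same distance).
E = (8.99×10⁹)(2.97×10⁻¹⁰) / (0.914)³ = 3.497 N/C.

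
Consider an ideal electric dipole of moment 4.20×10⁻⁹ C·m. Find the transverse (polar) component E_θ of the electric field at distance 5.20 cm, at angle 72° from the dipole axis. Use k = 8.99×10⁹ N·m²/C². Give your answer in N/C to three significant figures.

For a dipole, E_θ = (kp sinθ)/r³.
kp/r³ = (8.99×10⁹)(4.20×10⁻⁹)/(0.0520)³ = 2.685×10⁵ N/C.
E_θ = 2.685×10⁵·sin72° = 2.554×10⁵ N/C.

E_θ ≈ 2.55×10⁵ N/C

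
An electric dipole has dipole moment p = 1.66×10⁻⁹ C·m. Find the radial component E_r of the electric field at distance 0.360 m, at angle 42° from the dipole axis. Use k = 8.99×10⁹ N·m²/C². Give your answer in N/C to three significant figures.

For a dipole, E_r = (2kp cosθ)/r³.
kp/r³ = (8.99×10⁹)(1.66×10⁻⁹)/(0.360)³ = 319.9 N/C.
E_r = 2·319.9·cos42° = 475.4 N/C.

E_r ≈ 475 N/C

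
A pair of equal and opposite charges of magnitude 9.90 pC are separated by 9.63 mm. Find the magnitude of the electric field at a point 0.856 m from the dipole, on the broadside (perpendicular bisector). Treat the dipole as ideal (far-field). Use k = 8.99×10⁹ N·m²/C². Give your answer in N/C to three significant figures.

E ≈ 0.00137 N/C

Dipole moment p = qd = (9.90×10⁻¹² C)(0.00963 m) = 9.534×10⁻¹⁴ C·m.
In the equatorial plane E = kp/r³.
E = (8.99×10⁹)(9.534×10⁻¹⁴) / (0.856)³ = 0.001367 N/C.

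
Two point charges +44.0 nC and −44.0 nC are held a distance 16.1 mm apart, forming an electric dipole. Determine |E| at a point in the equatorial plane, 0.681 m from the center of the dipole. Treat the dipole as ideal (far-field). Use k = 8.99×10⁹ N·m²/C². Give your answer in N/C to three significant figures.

E ≈ 20.2 N/C

Dipole moment p = qd = (4.40×10⁻⁸ C)(0.0161 m) = 7.084×10⁻¹⁰ C·m.
In the equatorial plane E = kp/r³.
E = (8.99×10⁹)(7.084×10⁻¹⁰) / (0.681)³ = 20.16 N/C.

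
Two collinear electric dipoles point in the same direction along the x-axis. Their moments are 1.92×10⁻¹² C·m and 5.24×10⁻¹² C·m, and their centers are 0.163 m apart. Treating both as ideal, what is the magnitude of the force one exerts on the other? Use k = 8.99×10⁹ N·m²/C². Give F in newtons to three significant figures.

F ≈ 7.69×10⁻¹⁰ N

On-axis field of dipole 1 at distance r: E = 2kp₁/r³. Force on dipole 2 is F = p₂·dE/dr (gradient along axis).
dE/dr = −6kp₁/r⁴, so |F| = 6kp₁p₂/r⁴ (attractive for aligned moments).
F = 6(8.99×10⁹)(1.92×10⁻¹²)(5.24×10⁻¹²)/(0.163)⁴ = 7.688×10⁻¹⁰ N.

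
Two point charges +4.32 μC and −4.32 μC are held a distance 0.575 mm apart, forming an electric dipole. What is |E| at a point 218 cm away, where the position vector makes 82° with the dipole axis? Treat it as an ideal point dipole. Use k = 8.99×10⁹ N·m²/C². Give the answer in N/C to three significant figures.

Dipole moment p = qd = (4.32×10⁻⁶ C)(5.75×10⁻⁴ m) = 2.484×10⁻⁹ C·m.
At angle θ the dipole field magnitude is E = (kp/r³)·√(1 + 3cos²θ).
kp/r³ = (8.99×10⁹)(2.484×10⁻⁹) / (2.18)³ = 2.155 N/C.
√(1 + 3cos²82°) = √(1 + 3·0.0194) = √1.0581 ≈ 1.0286.
E ≈ 2.155 × 1.029 = 2.217 N/C.

E ≈ 2.22 N/C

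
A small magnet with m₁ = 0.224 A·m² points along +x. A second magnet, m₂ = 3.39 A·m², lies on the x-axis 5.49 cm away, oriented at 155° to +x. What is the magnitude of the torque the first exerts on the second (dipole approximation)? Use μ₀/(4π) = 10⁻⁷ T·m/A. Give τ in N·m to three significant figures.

Dipole B is on the axis of dipole A, so B₁ there is axial: B₁ = (μ₀/4π)·2m₁/r³ along +x.
B₁ = 2(10⁻⁷)(0.224)/(0.0549)³ = 2.707×10⁻⁴ T.
τ = m₂ B₁ sinθ.
τ = (3.39)(2.707×10⁻⁴)·sin155° = 3.879×10⁻⁴ N·m.

τ ≈ 3.88×10⁻⁴ N·m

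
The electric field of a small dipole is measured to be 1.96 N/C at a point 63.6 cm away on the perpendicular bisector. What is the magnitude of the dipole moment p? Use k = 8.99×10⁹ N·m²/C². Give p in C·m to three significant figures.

In the equatorial plane E = kp/r³, so p = Er³/(k).
p = (1.96)·(0.636)³ / (8.99×10⁹) = 5.609×10⁻¹¹ C·m.

p ≈ 5.61×10⁻¹¹ C·m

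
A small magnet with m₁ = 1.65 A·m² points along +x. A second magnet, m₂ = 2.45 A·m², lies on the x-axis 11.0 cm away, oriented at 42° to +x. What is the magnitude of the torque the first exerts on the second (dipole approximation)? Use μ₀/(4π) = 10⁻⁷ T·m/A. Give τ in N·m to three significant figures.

τ ≈ 4.06×10⁻⁴ N·m

Dipole B is on the axis of dipole A, so B₁ there is axial: B₁ = (μ₀/4π)·2m₁/r³ along +x.
B₁ = 2(10⁻⁷)(1.65)/(0.110)³ = 2.479×10⁻⁴ T.
τ = m₂ B₁ sinθ.
τ = (2.45)(2.479×10⁻⁴)·sin42° = 4.065×10⁻⁴ N·m.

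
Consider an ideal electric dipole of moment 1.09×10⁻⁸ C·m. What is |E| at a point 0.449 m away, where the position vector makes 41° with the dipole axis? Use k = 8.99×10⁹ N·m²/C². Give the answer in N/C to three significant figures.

At angle θ the dipole field magnitude is E = (kp/r³)·√(1 + 3cos²θ).
kp/r³ = (8.99×10⁹)(1.09×10⁻⁸) / (0.449)³ = 1083 N/C.
√(1 + 3cos²41°) = √(1 + 3·0.5696) = √2.7088 ≈ 1.6458.
E ≈ 1083 × 1.646 = 1782 N/C.

E ≈ 1780 N/C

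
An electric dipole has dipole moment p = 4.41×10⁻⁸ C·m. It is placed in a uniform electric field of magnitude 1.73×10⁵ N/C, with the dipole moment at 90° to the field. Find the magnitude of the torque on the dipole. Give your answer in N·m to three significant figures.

Torque on an electric dipole: τ = pE sinθ.
τ = (4.41×10⁻⁸)(1.73×10⁵)·sin90° = 0.007629 N·m.

τ ≈ 0.00763 N·m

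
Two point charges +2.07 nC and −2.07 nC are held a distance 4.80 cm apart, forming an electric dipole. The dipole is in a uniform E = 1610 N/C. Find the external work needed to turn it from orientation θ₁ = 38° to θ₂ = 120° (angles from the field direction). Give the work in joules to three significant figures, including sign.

Dipole moment p = qd = (2.07×10⁻⁹ C)(0.0480 m) = 9.936×10⁻¹¹ C·m.
W_ext = ΔU = U(θ₂) − U(θ₁) = −pE cosθ₂ − (−pE cosθ₁) = pE(cosθ₁ − cosθ₂).
W = (9.936×10⁻¹¹)(1610)·(cos38° − cos120°) = (1.600×10⁻⁷)·(+1.2880) = 2.060×10⁻⁷ J.

W ≈ 2.06×10⁻⁷ J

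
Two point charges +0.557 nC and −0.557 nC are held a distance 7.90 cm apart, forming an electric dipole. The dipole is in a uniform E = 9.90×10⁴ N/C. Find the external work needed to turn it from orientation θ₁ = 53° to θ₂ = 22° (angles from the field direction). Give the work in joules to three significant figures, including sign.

W ≈ -1.42×10⁻⁶ J

Dipole moment p = qd = (5.57×10⁻¹⁰ C)(0.0790 m) = 4.40×10⁻¹¹ C·m.
W_ext = ΔU = U(θ₂) − U(θ₁) = −pE cosθ₂ − (−pE cosθ₁) = pE(cosθ₁ − cosθ₂).
W = (4.40×10⁻¹¹)(9.90×10⁴)·(cos53° − cos22°) = (4.356×10⁻⁶)·(-0.3254) = -1.417×10⁻⁶ J.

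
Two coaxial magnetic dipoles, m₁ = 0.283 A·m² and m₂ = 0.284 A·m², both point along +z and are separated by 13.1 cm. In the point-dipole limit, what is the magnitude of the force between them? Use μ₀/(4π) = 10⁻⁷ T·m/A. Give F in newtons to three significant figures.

On-axis B of dipole 1: B = (μ₀/4π)·2m₁/r³. Force on dipole 2: F = m₂·dB/dr.
dB/dr = −(μ₀/4π)·6m₁/r⁴, so |F| = (μ₀/4π)·6m₁m₂/r⁴.
F = 6(10⁻⁷)(0.283)(0.284)/(0.131)⁴ = 1.637×10⁻⁴ N.

F ≈ 1.64×10⁻⁴ N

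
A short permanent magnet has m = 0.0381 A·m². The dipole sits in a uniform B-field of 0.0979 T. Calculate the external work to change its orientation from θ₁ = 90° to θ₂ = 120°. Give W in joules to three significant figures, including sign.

W ≈ 0.00186 J

W_ext = ΔU = −mB cosθ₂ + mB cosθ₁ = mB(cosθ₁ − cosθ₂).
W = (0.0381)(0.0979)·(cos90° − cos120°) = (0.003730)·(+0.5000) = 0.001865 J.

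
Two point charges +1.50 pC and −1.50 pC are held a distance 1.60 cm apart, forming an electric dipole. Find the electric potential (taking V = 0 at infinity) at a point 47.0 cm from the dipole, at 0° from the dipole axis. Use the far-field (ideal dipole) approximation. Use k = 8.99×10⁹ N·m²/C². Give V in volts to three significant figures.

Dipole moment p = qd = (1.50×10⁻¹² C)(0.0160 m) = 2.40×10⁻¹⁴ C·m.
The dipole potential is V = kp cosθ / r².
V = (8.99×10⁹)(2.40×10⁻¹⁴)·cos0° / (0.470)² = 9.767×10⁻⁴ V.

V ≈ 9.77×10⁻⁴ V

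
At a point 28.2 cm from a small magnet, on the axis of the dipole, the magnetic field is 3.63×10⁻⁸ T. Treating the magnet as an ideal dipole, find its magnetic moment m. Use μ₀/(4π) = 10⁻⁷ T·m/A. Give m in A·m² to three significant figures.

m ≈ 0.00407 A·m²

On axis B = (μ₀/4π)·2m/r³, so m = Br³·4π/(μ₀·2).
m = (3.63×10⁻⁸)·(0.282)³ / (2·10⁻⁷) = 0.004070 A·m².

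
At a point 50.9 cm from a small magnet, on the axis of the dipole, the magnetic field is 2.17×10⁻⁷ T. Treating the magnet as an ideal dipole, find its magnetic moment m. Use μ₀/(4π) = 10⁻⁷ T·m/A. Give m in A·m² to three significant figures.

m ≈ 0.143 A·m²

On axis B = (μ₀/4π)·2m/r³, so m = Br³·4π/(μ₀·2).
m = (2.17×10⁻⁷)·(0.509)³ / (2·10⁻⁷) = 0.1431 A·m².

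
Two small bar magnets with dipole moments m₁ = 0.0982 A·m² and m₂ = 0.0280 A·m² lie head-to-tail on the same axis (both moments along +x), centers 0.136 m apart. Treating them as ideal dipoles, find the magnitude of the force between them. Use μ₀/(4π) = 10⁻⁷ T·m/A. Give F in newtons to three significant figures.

F ≈ 4.82×10⁻⁶ N

On-axis B of dipole 1: B = (μ₀/4π)·2m₁/r³. Force on dipole 2: F = m₂·dB/dr.
dB/dr = −(μ₀/4π)·6m₁/r⁴, so |F| = (μ₀/4π)·6m₁m₂/r⁴.
F = 6(10⁻⁷)(0.0982)(0.0280)/(0.136)⁴ = 4.822×10⁻⁶ N.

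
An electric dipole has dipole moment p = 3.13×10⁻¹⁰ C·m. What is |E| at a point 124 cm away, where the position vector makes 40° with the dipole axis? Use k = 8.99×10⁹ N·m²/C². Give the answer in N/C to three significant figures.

At angle θ the dipole field magnitude is E = (kp/r³)·√(1 + 3cos²θ).
kp/r³ = (8.99×10⁹)(3.13×10⁻¹⁰) / (1.24)³ = 1.476 N/C.
√(1 + 3cos²40°) = √(1 + 3·0.5868) = √2.7605 ≈ 1.6615.
E ≈ 1.476 × 1.661 = 2.452 N/C.

E ≈ 2.45 N/C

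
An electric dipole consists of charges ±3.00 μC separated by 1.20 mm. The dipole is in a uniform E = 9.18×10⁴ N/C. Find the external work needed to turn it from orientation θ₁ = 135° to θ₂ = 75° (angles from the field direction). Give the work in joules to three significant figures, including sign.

W ≈ -3.19×10⁻⁴ J

Dipole moment p = qd = (3.00×10⁻⁶ C)(0.00120 m) = 3.60×10⁻⁹ C·m.
W_ext = ΔU = U(θ₂) − U(θ₁) = −pE cosθ₂ − (−pE cosθ₁) = pE(cosθ₁ − cosθ₂).
W = (3.60×10⁻⁹)(9.18×10⁴)·(cos135° − cos75°) = (3.305×10⁻⁴)·(-0.9659) = -3.192×10⁻⁴ J.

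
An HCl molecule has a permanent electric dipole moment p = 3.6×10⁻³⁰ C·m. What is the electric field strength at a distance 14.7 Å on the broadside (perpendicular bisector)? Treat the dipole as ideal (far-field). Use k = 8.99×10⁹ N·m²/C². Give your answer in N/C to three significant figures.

E ≈ 1.02×10⁷ N/C

On the perpendicular bisector E = kp/r³ (half the axial value at the same distance).
E = (8.99×10⁹)(3.60×10⁻³⁰) / (1.47×10⁻⁹)³ = 1.019×10⁷ N/C.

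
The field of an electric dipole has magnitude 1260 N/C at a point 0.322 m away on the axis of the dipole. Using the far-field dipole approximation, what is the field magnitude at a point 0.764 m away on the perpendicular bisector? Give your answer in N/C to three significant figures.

E ≈ 47.2 N/C

Dipole fields scale as 1/r³ in the far field.
The axial field is twice the equatorial field at the same r, so the geometry factor is 1/2.
E₂ = E₁ · (1/2) · (r₁/r₂)³ = 1260 · 0.5 · (0.322/0.764)³.
(r₁/r₂)³ = (0.4215)³ = 0.07487.
E₂ ≈ 47.17 N/C.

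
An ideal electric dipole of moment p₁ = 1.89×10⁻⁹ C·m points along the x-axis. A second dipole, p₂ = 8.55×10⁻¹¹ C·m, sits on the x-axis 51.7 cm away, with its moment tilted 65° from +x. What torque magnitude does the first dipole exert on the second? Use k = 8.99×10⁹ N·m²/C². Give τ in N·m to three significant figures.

τ ≈ 1.91×10⁻⁸ N·m

The second dipole sits on the axis of the first, so the field there is axial: E₁ = 2kp₁/r³ along +x.
E₁ = 2(8.99×10⁹)(1.89×10⁻⁹)/(0.517)³ = 245.9 N/C.
Torque on the second dipole: τ = p₂ E₁ sinθ.
τ = (8.55×10⁻¹¹)(245.9)·sin65° = 1.906×10⁻⁸ N·m.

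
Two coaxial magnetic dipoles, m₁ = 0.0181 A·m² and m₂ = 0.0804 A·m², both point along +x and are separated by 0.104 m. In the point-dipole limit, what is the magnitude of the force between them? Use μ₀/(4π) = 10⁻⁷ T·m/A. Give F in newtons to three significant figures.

F ≈ 7.46×10⁻⁶ N

On-axis B of dipole 1: B = (μ₀/4π)·2m₁/r³. Force on dipole 2: F = m₂·dB/dr.
dB/dr = −(μ₀/4π)·6m₁/r⁴, so |F| = (μ₀/4π)·6m₁m₂/r⁴.
F = 6(10⁻⁷)(0.0181)(0.0804)/(0.104)⁴ = 7.464×10⁻⁶ N.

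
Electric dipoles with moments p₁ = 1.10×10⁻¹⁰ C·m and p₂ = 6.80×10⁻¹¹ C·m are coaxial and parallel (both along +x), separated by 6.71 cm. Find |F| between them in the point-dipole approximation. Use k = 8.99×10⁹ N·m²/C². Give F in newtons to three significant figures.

On-axis field of dipole 1 at distance r: E = 2kp₁/r³. Force on dipole 2 is F = p₂·dE/dr (gradient along axis).
dE/dr = −6kp₁/r⁴, so |F| = 6kp₁p₂/r⁴ (attractive for aligned moments).
F = 6(8.99×10⁹)(1.10×10⁻¹⁰)(6.80×10⁻¹¹)/(0.0671)⁴ = 1.990×10⁻⁵ N.

F ≈ 1.99×10⁻⁵ N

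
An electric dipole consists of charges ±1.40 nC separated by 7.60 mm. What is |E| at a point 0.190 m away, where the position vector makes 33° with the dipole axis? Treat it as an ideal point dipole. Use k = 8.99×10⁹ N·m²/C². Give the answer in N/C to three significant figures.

E ≈ 24.6 N/C

Dipole moment p = qd = (1.40×10⁻⁹ C)(0.00760 m) = 1.064×10⁻¹¹ C·m.
At angle θ the dipole field magnitude is E = (kp/r³)·√(1 + 3cos²θ).
kp/r³ = (8.99×10⁹)(1.064×10⁻¹¹) / (0.190)³ = 13.95 N/C.
√(1 + 3cos²33°) = √(1 + 3·0.7034) = √3.1101 ≈ 1.7635.
E ≈ 13.95 × 1.764 = 24.59 N/C.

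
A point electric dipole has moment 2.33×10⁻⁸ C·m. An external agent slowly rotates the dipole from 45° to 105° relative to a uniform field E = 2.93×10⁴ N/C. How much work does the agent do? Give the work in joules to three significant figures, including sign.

W_ext = ΔU = U(θ₂) − U(θ₁) = −pE cosθ₂ − (−pE cosθ₁) = pE(cosθ₁ − cosθ₂).
W = (2.33×10⁻⁸)(2.93×10⁴)·(cos45° − cos105°) = (6.827×10⁻⁴)·(+0.9659) = 6.594×10⁻⁴ J.

W ≈ 6.59×10⁻⁴ J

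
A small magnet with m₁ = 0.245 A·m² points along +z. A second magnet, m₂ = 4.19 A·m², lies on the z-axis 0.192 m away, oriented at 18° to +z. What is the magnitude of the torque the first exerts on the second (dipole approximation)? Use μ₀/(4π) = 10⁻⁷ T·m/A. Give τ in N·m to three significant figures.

τ ≈ 8.96×10⁻⁶ N·m

Dipole B is on the axis of dipole A, so B₁ there is axial: B₁ = (μ₀/4π)·2m₁/r³ along +z.
B₁ = 2(10⁻⁷)(0.245)/(0.192)³ = 6.923×10⁻⁶ T.
τ = m₂ B₁ sinθ.
τ = (4.19)(6.923×10⁻⁶)·sin18° = 8.964×10⁻⁶ N·m.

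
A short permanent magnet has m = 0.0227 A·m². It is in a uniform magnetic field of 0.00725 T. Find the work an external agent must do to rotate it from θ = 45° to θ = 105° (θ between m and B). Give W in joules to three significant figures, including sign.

W_ext = ΔU = −mB cosθ₂ + mB cosθ₁ = mB(cosθ₁ − cosθ₂).
W = (0.0227)(0.00725)·(cos45° − cos105°) = (1.646×10⁻⁴)·(+0.9659) = 1.590×10⁻⁴ J.

W ≈ 1.59×10⁻⁴ J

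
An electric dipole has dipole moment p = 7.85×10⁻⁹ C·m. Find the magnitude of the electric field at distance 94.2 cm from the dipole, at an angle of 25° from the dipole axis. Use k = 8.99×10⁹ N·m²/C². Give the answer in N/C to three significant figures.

E ≈ 157 N/C

At angle θ the dipole field magnitude is E = (kp/r³)·√(1 + 3cos²θ).
kp/r³ = (8.99×10⁹)(7.85×10⁻⁹) / (0.942)³ = 84.43 N/C.
√(1 + 3cos²25°) = √(1 + 3·0.8214) = √3.4642 ≈ 1.8612.
E ≈ 84.43 × 1.861 = 157.1 N/C.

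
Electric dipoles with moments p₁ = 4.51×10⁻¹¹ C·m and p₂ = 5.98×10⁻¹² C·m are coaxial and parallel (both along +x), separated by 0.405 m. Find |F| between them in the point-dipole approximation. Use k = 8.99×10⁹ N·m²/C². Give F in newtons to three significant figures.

On-axis field of dipole 1 at distance r: E = 2kp₁/r³. Force on dipole 2 is F = p₂·dE/dr (gradient along axis).
dE/dr = −6kp₁/r⁴, so |F| = 6kp₁p₂/r⁴ (attractive for aligned moments).
F = 6(8.99×10⁹)(4.51×10⁻¹¹)(5.98×10⁻¹²)/(0.405)⁴ = 5.407×10⁻¹⁰ N.

F ≈ 5.41×10⁻¹⁰ N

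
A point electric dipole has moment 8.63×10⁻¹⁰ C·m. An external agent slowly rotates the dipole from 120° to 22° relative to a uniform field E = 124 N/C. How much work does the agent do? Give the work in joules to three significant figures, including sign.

W ≈ -1.53×10⁻⁷ J

W_ext = ΔU = U(θ₂) − U(θ₁) = −pE cosθ₂ − (−pE cosθ₁) = pE(cosθ₁ − cosθ₂).
W = (8.63×10⁻¹⁰)(124)·(cos120° − cos22°) = (1.070×10⁻⁷)·(-1.4272) = -1.527×10⁻⁷ J.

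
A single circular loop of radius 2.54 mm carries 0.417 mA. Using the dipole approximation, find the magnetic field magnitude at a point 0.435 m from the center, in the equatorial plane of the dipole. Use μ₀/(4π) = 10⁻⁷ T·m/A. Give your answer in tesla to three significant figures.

B ≈ 1.03×10⁻¹⁴ T

Magnetic moment m = IA = Iπa² = (4.17×10⁻⁴)·π·(0.00254)² = 8.452×10⁻⁹ A·m².
In the equatorial plane B = (μ₀/4π)·m/r³ (half the axial value).
B = (10⁻⁷)·(8.452×10⁻⁹) / (0.435)³ = 1.027×10⁻¹⁴ T.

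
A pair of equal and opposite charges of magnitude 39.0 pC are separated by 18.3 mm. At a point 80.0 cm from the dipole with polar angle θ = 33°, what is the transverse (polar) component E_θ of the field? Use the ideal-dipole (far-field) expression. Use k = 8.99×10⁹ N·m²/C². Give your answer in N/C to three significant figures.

E_θ ≈ 0.00683 N/C

Dipole moment p = qd = (3.90×10⁻¹¹ C)(0.0183 m) = 7.137×10⁻¹³ C·m.
For a dipole, E_θ = (kp sinθ)/r³.
kp/r³ = (8.99×10⁹)(7.137×10⁻¹³)/(0.800)³ = 0.01253 N/C.
E_θ = 0.01253·sin33° = 0.006825 N/C.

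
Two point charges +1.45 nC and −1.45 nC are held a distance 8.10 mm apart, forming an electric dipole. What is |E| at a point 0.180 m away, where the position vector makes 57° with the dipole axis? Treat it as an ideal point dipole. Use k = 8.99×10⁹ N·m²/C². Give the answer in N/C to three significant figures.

E ≈ 24.9 N/C

Dipole moment p = qd = (1.45×10⁻⁹ C)(0.00810 m) = 1.175×10⁻¹¹ C·m.
At angle θ the dipole field magnitude is E = (kp/r³)·√(1 + 3cos²θ).
kp/r³ = (8.99×10⁹)(1.175×10⁻¹¹) / (0.180)³ = 18.11 N/C.
√(1 + 3cos²57°) = √(1 + 3·0.2966) = √1.8899 ≈ 1.3747.
E ≈ 18.11 × 1.375 = 24.90 N/C.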